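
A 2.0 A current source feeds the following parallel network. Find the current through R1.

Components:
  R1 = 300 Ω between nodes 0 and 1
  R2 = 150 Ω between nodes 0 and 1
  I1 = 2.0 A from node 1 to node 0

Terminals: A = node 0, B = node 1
All resistors sit directly between nodes 0 and 1, so they are in parallel and share one voltage V; the full source current 2 A splits among them.
1/R_par = 1/300 + 1/150 = 0.01 S  =>  R_par = 100 Ω
V = I × R_par = 2 × 100 = 200 V
I_R1 = V/R1 = 200/300 = 0.6667 A

Final answer: 0.6667 A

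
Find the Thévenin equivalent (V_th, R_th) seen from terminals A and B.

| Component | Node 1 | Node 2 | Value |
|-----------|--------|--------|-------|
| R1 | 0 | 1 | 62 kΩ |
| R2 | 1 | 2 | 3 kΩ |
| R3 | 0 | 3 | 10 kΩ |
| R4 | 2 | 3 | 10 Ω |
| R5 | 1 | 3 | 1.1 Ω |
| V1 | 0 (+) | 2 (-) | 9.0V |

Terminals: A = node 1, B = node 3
Step 1 — V_th is the open-circuit voltage V_A - V_B (nothing connected across the terminals).
Nodal analysis, taking node 2 as the 0 V reference.
Source V1 fixes V_0 = 9 V.
KCL at each unknown node (sum of currents leaving = 0; resistances in Ω):
  Node 1: (V_1 - 9)/62000 + (V_1 - 0)/3000 + (V_1 - V_3)/1.1 = 0
  Node 3: (V_3 - 9)/10000 + (V_3 - 0)/10 + (V_3 - V_1)/1.1 = 0
Collecting terms (coefficients in siemens):
  0.9094·V_1 - 0.9091·V_3 = 0.0001452
  1.009·V_3 - 0.9091·V_1 = 0.0009
Determinant D = (0.9094)(1.009) - (-0.9091)(-0.9091) = 0.09135
V_1 = [(0.0001452)(1.009) - (-0.9091)(0.0009)]/D = 0.01056 V
V_3 = [(0.9094)(0.0009) - (0.0001452)(-0.9091)]/D = 0.0104 V
V_th = V_1 - V_3 = 0.01056 - 0.0104 = 0.0001556 V
Step 2 — R_th: zero the source — replace V1 by a short circuit (node 2 merges into node 0) — and find the resistance seen between A (node 1) and B (node 3).
Reduce the network between node 1 (A) and node 3 (B) by series/parallel combination:
  Rp1 = R1 ‖ R2 (parallel, both between nodes 0 and 1) = 1/(1/62000 + 1/3000) = 2862 Ω
  Rp2 = R3 ‖ R4 (parallel, both between nodes 0 and 3) = 1/(1/10000 + 1/10) = 9.99 Ω
  Rs1 = Rp1 + Rp2 (series, joined only at node 0) = 2862 + 9.99 = 2872 Ω
  Rp3 = R5 ‖ Rs1 (parallel, both between nodes 1 and 3) = 1/(1/1.1 + 1/2872) = 1.1 Ω
R_th = 1.1 Ω

Final answer: V_th = 0.0001556 V, R_th = 1.1 Ω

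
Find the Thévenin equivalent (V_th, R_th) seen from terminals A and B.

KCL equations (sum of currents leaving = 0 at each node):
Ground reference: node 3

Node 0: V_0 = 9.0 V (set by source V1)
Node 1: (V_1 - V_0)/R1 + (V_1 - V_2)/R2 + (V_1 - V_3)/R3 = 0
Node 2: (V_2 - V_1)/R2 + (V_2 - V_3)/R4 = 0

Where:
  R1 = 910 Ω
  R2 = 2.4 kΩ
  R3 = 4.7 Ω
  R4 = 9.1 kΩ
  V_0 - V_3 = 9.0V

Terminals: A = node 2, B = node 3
Step 1 — V_th is the open-circuit voltage V_A - V_B (nothing connected across the terminals).
Nodal analysis, taking node 3 as the 0 V reference.
Source V1 fixes V_0 = 9 V.
KCL at each unknown node (sum of currents leaving = 0; resistances in Ω):
  Node 1: (V_1 - 9)/910 + (V_1 - V_2)/2400 + (V_1 - 0)/4.7 = 0
  Node 2: (V_2 - V_1)/2400 + (V_2 - 0)/9100 = 0
Collecting terms (coefficients in siemens):
  0.2143·V_1 - 0.0004167·V_2 = 0.00989
  0.0005266·V_2 - 0.0004167·V_1 = 0
Determinant D = (0.2143)(0.0005266) - (-0.0004167)(-0.0004167) = 0.0001127
V_1 = [(0.00989)(0.0005266) - (-0.0004167)(0)]/D = 0.04623 V
V_2 = [(0.2143)(0) - (0.00989)(-0.0004167)]/D = 0.03658 V
V_th = V_2 - V_3 = 0.03658 - 0 = 0.03658 V
Step 2 — R_th: zero the source — replace V1 by a short circuit (node 3 merges into node 0) — and find the resistance seen between A (node 2) and B (node 0).
Reduce the network between node 2 (A) and node 0 (B) by series/parallel combination:
  Rp1 = R1 ‖ R3 (parallel, both between nodes 0 and 1) = 1/(1/910 + 1/4.7) = 4.676 Ω
  Rs1 = R2 + Rp1 (series, joined only at node 1) = 2400 + 4.676 = 2405 Ω
  Rp2 = R4 ‖ Rs1 (parallel, both between nodes 0 and 2) = 1/(1/9100 + 1/2405) = 1902 Ω
R_th = 1.902 kΩ

Final answer: V_th = 0.03658 V, R_th = 1.902 kΩ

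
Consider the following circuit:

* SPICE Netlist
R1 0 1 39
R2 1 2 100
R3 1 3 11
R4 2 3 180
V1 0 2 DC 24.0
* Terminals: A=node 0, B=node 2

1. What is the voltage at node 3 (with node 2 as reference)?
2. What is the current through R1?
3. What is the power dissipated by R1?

Nodal analysis, taking node 2 as the 0 V reference.
Source V1 fixes V_0 = 24 V.
KCL at each unknown node (sum of currents leaving = 0; resistances in Ω):
  Node 1: (V_1 - 24)/39 + (V_1 - 0)/100 + (V_1 - V_3)/11 = 0
  Node 3: (V_3 - V_1)/11 + (V_3 - 0)/180 = 0
Collecting terms (coefficients in siemens):
  0.1266·V_1 - 0.09091·V_3 = 0.6154
  0.09646·V_3 - 0.09091·V_1 = 0
Determinant D = (0.1266)(0.09646) - (-0.09091)(-0.09091) = 0.003943
V_1 = [(0.6154)(0.09646) - (-0.09091)(0)]/D = 15.05 V
V_3 = [(0.1266)(0) - (0.6154)(-0.09091)]/D = 14.19 V
Part 1:
  Read off the nodal solution: V_3 = 14.19 V
Part 2:
  I_R1 = (V_0 - V_1)/R1 = (24 - 15.05)/39 = 0.2294 A
  Magnitude: I_R1 = 0.2294 A
Part 3:
  I_R1 = (V_0 - V_1)/R1 = (24 - 15.05)/39 = 0.2294 A
  P_R1 = I_R1² × R1 = (0.2294)² × 39 = 2.052 W

Final answers:
1. V_3 = 14.19 V
2. I_R1 = 0.2294 A
3. P_R1 = 2.052 W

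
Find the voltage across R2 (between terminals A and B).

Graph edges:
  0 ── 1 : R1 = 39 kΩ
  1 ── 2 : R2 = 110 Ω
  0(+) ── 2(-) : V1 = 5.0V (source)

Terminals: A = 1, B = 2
R1 and R2 are in series across V1 (node 0 → node 1 → node 2), and the output A–B is taken across R2, so this is a voltage divider.
Series current: I = V1/(R1 + R2) = 5/(39000 + 110) = 5/39110 = 0.0001278 A
V_R2 = I × R2 = V1 × R2/(R1 + R2) = 5 × 110/39110 = 0.01406 V

Final answer: 0.01406 V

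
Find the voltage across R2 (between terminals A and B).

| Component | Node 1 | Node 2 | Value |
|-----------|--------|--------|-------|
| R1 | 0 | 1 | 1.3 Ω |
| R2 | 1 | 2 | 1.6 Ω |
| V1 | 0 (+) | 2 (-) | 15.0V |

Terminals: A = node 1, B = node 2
R1 and R2 are in series across V1 (node 0 → node 1 → node 2), and the output A–B is taken across R2, so this is a voltage divider.
Series current: I = V1/(R1 + R2) = 15/(1.3 + 1.6) = 15/2.9 = 5.172 A
V_R2 = I × R2 = V1 × R2/(R1 + R2) = 15 × 1.6/2.9 = 8.276 V

Final answer: 8.276 V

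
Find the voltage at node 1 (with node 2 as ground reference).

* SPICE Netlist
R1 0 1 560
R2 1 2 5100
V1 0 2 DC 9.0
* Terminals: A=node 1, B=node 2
Nodal analysis, taking node 2 as the 0 V reference.
Source V1 fixes V_0 = 9 V.
KCL at each unknown node (sum of currents leaving = 0; resistances in Ω):
  Node 1: (V_1 - 9)/560 + (V_1 - 0)/5100 = 0
Collecting terms: 0.001982 × V_1 = 0.01607  =>  V_1 = 8.11 V
The requested potential is V_1 = 8.11 V.

Final answer: V_1 = 8.11 V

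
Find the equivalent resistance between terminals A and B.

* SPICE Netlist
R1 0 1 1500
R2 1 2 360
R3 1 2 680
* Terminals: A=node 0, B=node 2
Reduce the network between node 0 (A) and node 2 (B) by series/parallel combination:
  Rp1 = R2 ‖ R3 (parallel, both between nodes 1 and 2) = 1/(1/360 + 1/680) = 235.4 Ω
  Rs1 = R1 + Rp1 (series, joined only at node 1) = 1500 + 235.4 = 1735 Ω
R_eq = 1.735 kΩ

Final answer: 1.735 kΩ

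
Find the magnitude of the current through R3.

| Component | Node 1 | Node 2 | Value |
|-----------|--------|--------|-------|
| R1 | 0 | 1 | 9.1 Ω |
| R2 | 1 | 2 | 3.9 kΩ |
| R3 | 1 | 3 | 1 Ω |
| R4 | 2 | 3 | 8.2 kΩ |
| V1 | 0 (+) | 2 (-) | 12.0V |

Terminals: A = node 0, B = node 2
Nodal analysis, taking node 2 as the 0 V reference.
Source V1 fixes V_0 = 12 V.
KCL at each unknown node (sum of currents leaving = 0; resistances in Ω):
  Node 1: (V_1 - 12)/9.1 + (V_1 - 0)/3900 + (V_1 - V_3)/1 = 0
  Node 3: (V_3 - V_1)/1 + (V_3 - 0)/8200 = 0
Collecting terms (coefficients in siemens):
  1.11·V_1 - 1·V_3 = 1.319
  1·V_3 - 1·V_1 = 0
Determinant D = (1.11)(1) - (-1)(-1) = 0.1103
V_1 = [(1.319)(1) - (-1)(0)]/D = 11.96 V
V_3 = [(1.11)(0) - (1.319)(-1)]/D = 11.96 V
I_R3 = (V_1 - V_3)/R3 = (11.96 - 11.96)/1 = 0.001458 A
|I_R3| = 0.001458 A

Final answer: |I_R3| = 0.001458 A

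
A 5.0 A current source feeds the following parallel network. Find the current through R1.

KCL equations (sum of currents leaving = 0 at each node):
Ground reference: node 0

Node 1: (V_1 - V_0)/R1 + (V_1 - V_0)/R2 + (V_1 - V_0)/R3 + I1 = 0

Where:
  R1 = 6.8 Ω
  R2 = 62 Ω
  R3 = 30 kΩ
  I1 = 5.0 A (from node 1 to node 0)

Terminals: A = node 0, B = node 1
All resistors sit directly between nodes 0 and 1, so they are in parallel and share one voltage V; the full source current 5 A splits among them.
1/R_par = 1/6.8 + 1/62 + 1/30000 = 0.1632 S  =>  R_par = 6.127 Ω
V = I × R_par = 5 × 6.127 = 30.63 V
I_R1 = V/R1 = 30.63/6.8 = 4.505 A

Final answer: 4.505 A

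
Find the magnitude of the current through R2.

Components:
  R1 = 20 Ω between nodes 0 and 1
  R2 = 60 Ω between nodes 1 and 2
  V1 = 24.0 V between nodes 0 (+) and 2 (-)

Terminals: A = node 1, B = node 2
Nodal analysis, taking node 2 as the 0 V reference.
Source V1 fixes V_0 = 24 V.
KCL at each unknown node (sum of currents leaving = 0; resistances in Ω):
  Node 1: (V_1 - 24)/20 + (V_1 - 0)/60 = 0
Collecting terms: 0.06667 × V_1 = 1.2  =>  V_1 = 18 V
I_R2 = (V_1 - V_2)/R2 = (18 - 0)/60 = 0.3 A
|I_R2| = 0.3 A

Final answer: |I_R2| = 0.3 A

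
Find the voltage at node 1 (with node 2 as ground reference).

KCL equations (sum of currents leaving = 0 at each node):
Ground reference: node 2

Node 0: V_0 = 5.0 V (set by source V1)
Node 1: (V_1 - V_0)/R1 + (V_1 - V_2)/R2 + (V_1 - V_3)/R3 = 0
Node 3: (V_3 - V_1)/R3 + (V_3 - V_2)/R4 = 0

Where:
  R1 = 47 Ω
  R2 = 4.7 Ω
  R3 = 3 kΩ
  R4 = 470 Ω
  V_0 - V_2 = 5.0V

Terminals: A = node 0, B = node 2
Nodal analysis, taking node 2 as the 0 V reference.
Source V1 fixes V_0 = 5 V.
KCL at each unknown node (sum of currents leaving = 0; resistances in Ω):
  Node 1: (V_1 - 5)/47 + (V_1 - 0)/4.7 + (V_1 - V_3)/3000 = 0
  Node 3: (V_3 - V_1)/3000 + (V_3 - 0)/470 = 0
Collecting terms (coefficients in siemens):
  0.2344·V_1 - 0.0003333·V_3 = 0.1064
  0.002461·V_3 - 0.0003333·V_1 = 0
Determinant D = (0.2344)(0.002461) - (-0.0003333)(-0.0003333) = 0.0005767
V_1 = [(0.1064)(0.002461) - (-0.0003333)(0)]/D = 0.454 V
V_3 = [(0.2344)(0) - (0.1064)(-0.0003333)]/D = 0.06149 V
The requested potential is V_1 = 0.454 V.

Final answer: V_1 = 0.454 V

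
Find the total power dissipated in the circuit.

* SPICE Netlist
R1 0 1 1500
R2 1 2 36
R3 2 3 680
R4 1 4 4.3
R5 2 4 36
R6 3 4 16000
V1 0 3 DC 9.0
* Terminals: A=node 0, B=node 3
Nodal analysis, taking node 3 as the 0 V reference.
Source V1 fixes V_0 = 9 V.
KCL at each unknown node (sum of currents leaving = 0; resistances in Ω):
  Node 1: (V_1 - 9)/1500 + (V_1 - V_2)/36 + (V_1 - V_4)/4.3 = 0
  Node 2: (V_2 - V_1)/36 + (V_2 - 0)/680 + (V_2 - V_4)/36 = 0
  Node 4: (V_4 - V_1)/4.3 + (V_4 - V_2)/36 + (V_4 - 0)/16000 = 0
Collecting terms (coefficients in siemens):
  0.261·V_1 - 0.02778·V_2 - 0.2326·V_4 = 0.006
  0.05703·V_2 - 0.02778·V_1 - 0.02778·V_4 = 0
  0.2604·V_4 - 0.2326·V_1 - 0.02778·V_2 = 0
Solving these 3 simultaneous equations (Gaussian elimination) gives:
  V_1 = 2.779 V, V_2 = 2.703 V, V_4 = 2.77 V
Power in each resistor, P = (ΔV)²/R:
  P_R1 = (9 - 2.779)²/1500 = 0.0258 W
  P_R2 = (2.779 - 2.703)²/36 = 0.0001601 W
  P_R3 = (2.703 - 0)²/680 = 0.01074 W
  P_R4 = (2.779 - 2.77)²/4.3 = 0.00001787 W
  P_R5 = (2.703 - 2.77)²/36 = 0.0001253 W
  P_R6 = (0 - 2.77)²/16000 = 0.0004795 W
P_total = P_R1 + P_R2 + P_R3 + P_R4 + P_R5 + P_R6 = 0.03733 W

Final answer: 0.03733 W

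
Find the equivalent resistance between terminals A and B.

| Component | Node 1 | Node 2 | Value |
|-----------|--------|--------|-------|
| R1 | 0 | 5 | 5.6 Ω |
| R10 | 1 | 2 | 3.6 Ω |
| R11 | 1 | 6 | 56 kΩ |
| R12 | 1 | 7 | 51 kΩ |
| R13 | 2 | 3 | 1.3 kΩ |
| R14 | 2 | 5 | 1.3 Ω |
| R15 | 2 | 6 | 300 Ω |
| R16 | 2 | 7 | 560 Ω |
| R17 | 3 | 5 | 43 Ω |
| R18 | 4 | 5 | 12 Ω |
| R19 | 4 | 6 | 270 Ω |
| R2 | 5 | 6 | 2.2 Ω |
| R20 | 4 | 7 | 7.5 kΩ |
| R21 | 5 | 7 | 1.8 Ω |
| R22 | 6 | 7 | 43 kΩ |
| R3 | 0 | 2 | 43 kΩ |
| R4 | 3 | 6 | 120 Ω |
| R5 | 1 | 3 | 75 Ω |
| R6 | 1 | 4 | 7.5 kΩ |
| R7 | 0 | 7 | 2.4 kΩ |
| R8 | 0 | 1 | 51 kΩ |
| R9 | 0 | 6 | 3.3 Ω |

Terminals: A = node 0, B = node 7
The network is not a plain series/parallel combination. Inject a 1 A test current into terminal A (node 0) and return it from terminal B (node 7); then R_eq = V_A / (1 A).
Nodal analysis, taking node 7 as the 0 V reference.
Current source I_test pushes 1 A into node 0 and draws it out of node 7.
KCL at each unknown node (sum of currents leaving = 0; resistances in Ω):
  Node 0: (V_0 - V_5)/5.6 + (V_0 - V_2)/43000 + (V_0 - 0)/2400 + (V_0 - V_1)/51000 + (V_0 - V_6)/3.3 - 1 = 0
  Node 1: (V_1 - V_0)/51000 + (V_1 - V_3)/75 + (V_1 - V_4)/7500 + (V_1 - V_2)/3.6 + (V_1 - V_6)/56000 + (V_1 - 0)/51000 = 0
  Node 2: (V_2 - V_0)/43000 + (V_2 - V_1)/3.6 + (V_2 - V_3)/1300 + (V_2 - V_5)/1.3 + (V_2 - V_6)/300 + (V_2 - 0)/560 = 0
  Node 3: (V_3 - V_1)/75 + (V_3 - V_2)/1300 + (V_3 - V_6)/120 + (V_3 - V_5)/43 = 0
  Node 4: (V_4 - V_1)/7500 + (V_4 - V_5)/12 + (V_4 - V_6)/270 + (V_4 - 0)/7500 = 0
  Node 5: (V_5 - V_0)/5.6 + (V_5 - V_2)/1.3 + (V_5 - V_3)/43 + (V_5 - V_4)/12 + (V_5 - V_6)/2.2 + (V_5 - 0)/1.8 = 0
  Node 6: (V_6 - V_0)/3.3 + (V_6 - V_1)/56000 + (V_6 - V_2)/300 + (V_6 - V_3)/120 + (V_6 - V_4)/270 + (V_6 - V_5)/2.2 + (V_6 - 0)/43000 = 0
Collecting terms (coefficients in siemens):
  0.4821·V_0 - 0.00001961·V_1 - 0.00002326·V_2 - 0.1786·V_5 - 0.303·V_6 = 1
  0.2913·V_1 - 0.00001961·V_0 - 0.2778·V_2 - 0.01333·V_3 - 0.0001333·V_4 - 0.00001786·V_6 = 0
  1.053·V_2 - 0.00002326·V_0 - 0.2778·V_1 - 0.0007692·V_3 - 0.7692·V_5 - 0.003333·V_6 = 0
  0.04569·V_3 - 0.01333·V_1 - 0.0007692·V_2 - 0.02326·V_5 - 0.008333·V_6 = 0
  0.0873·V_4 - 0.0001333·V_1 - 0.08333·V_5 - 0.003704·V_6 = 0
  2.064·V_5 - 0.1786·V_0 - 0.7692·V_2 - 0.02326·V_3 - 0.08333·V_4 - 0.4545·V_6 = 0
  0.773·V_6 - 0.303·V_0 - 0.00001786·V_1 - 0.003333·V_2 - 0.008333·V_3 - 0.003704·V_4 - 0.4545·V_5 = 0
Solving these 7 simultaneous equations (Gaussian elimination) gives:
  V_0 = 4.543 V, V_1 = 1.803 V, V_2 = 1.794 V, V_3 = 1.991 V
  V_4 = 1.833 V, V_5 = 1.79 V, V_6 = 2.872 V
R_eq = V_0 / 1 A = 4.543 Ω

Final answer: 4.543 Ω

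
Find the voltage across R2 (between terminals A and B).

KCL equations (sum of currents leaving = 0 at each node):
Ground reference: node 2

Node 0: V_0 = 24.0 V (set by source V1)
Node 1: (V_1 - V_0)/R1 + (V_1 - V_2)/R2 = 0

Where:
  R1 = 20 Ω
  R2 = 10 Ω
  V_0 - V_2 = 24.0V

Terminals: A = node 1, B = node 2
R1 and R2 are in series across V1 (node 0 → node 1 → node 2), and the output A–B is taken across R2, so this is a voltage divider.
Series current: I = V1/(R1 + R2) = 24/(20 + 10) = 24/30 = 0.8 A
V_R2 = I × R2 = V1 × R2/(R1 + R2) = 24 × 10/30 = 8 V

Final answer: 8 V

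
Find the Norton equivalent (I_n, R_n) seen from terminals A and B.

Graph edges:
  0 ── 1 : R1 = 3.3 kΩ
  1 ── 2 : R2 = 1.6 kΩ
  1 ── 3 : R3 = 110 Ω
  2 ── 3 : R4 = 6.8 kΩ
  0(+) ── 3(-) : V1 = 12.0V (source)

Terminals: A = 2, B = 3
Find the Thévenin equivalent first; then I_n = V_th/R_th and R_n = R_th.
Step 1 — V_th is the open-circuit voltage V_A - V_B (nothing connected across the terminals).
Nodal analysis, taking node 3 as the 0 V reference.
Source V1 fixes V_0 = 12 V.
KCL at each unknown node (sum of currents leaving = 0; resistances in Ω):
  Node 1: (V_1 - 12)/3300 + (V_1 - V_2)/1600 + (V_1 - 0)/110 = 0
  Node 2: (V_2 - V_1)/1600 + (V_2 - 0)/6800 = 0
Collecting terms (coefficients in siemens):
  0.01002·V_1 - 0.000625·V_2 = 0.003636
  0.0007721·V_2 - 0.000625·V_1 = 0
Determinant D = (0.01002)(0.0007721) - (-0.000625)(-0.000625) = 0.000007345
V_1 = [(0.003636)(0.0007721) - (-0.000625)(0)]/D = 0.3823 V
V_2 = [(0.01002)(0) - (0.003636)(-0.000625)]/D = 0.3094 V
V_th = V_2 - V_3 = 0.3094 - 0 = 0.3094 V
Step 2 — R_th: zero the source — replace V1 by a short circuit (node 3 merges into node 0) — and find the resistance seen between A (node 2) and B (node 0).
Reduce the network between node 2 (A) and node 0 (B) by series/parallel combination:
  Rp1 = R1 ‖ R3 (parallel, both between nodes 0 and 1) = 1/(1/3300 + 1/110) = 106.5 Ω
  Rs1 = R2 + Rp1 (series, joined only at node 1) = 1600 + 106.5 = 1706 Ω
  Rp2 = R4 ‖ Rs1 (parallel, both between nodes 0 and 2) = 1/(1/6800 + 1/1706) = 1364 Ω
R_th = 1.364 kΩ
I_n = V_th/R_th = 0.3094/1364 = 0.0002268 A, and R_n = R_th = 1.364 kΩ

Final answer: I_n = 0.0002268 A, R_n = 1.364 kΩ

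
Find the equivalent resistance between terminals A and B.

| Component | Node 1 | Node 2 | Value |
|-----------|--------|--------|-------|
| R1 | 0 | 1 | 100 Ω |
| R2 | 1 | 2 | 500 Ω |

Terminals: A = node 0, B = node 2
Reduce the network between node 0 (A) and node 2 (B) by series/parallel combination:
  Rs1 = R1 + R2 (series, joined only at node 1) = 100 + 500 = 600 Ω
R_eq = 600 Ω

Final answer: 600 Ω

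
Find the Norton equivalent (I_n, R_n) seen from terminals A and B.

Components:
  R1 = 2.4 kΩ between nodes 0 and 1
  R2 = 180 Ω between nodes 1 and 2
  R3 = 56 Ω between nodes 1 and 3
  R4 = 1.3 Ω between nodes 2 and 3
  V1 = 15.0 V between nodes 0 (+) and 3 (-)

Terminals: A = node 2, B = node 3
Find the Thévenin equivalent first; then I_n = V_th/R_th and R_n = R_th.
Step 1 — V_th is the open-circuit voltage V_A - V_B (nothing connected across the terminals).
Nodal analysis, taking node 3 as the 0 V reference.
Source V1 fixes V_0 = 15 V.
KCL at each unknown node (sum of currents leaving = 0; resistances in Ω):
  Node 1: (V_1 - 15)/2400 + (V_1 - V_2)/180 + (V_1 - 0)/56 = 0
  Node 2: (V_2 - V_1)/180 + (V_2 - 0)/1.3 = 0
Collecting terms (coefficients in siemens):
  0.02383·V_1 - 0.005556·V_2 = 0.00625
  0.7748·V_2 - 0.005556·V_1 = 0
Determinant D = (0.02383)(0.7748) - (-0.005556)(-0.005556) = 0.01843
V_1 = [(0.00625)(0.7748) - (-0.005556)(0)]/D = 0.2627 V
V_2 = [(0.02383)(0) - (0.00625)(-0.005556)]/D = 0.001884 V
V_th = V_2 - V_3 = 0.001884 - 0 = 0.001884 V
Step 2 — R_th: zero the source — replace V1 by a short circuit (node 3 merges into node 0) — and find the resistance seen between A (node 2) and B (node 0).
Reduce the network between node 2 (A) and node 0 (B) by series/parallel combination:
  Rp1 = R1 ‖ R3 (parallel, both between nodes 0 and 1) = 1/(1/2400 + 1/56) = 54.72 Ω
  Rs1 = R2 + Rp1 (series, joined only at node 1) = 180 + 54.72 = 234.7 Ω
  Rp2 = R4 ‖ Rs1 (parallel, both between nodes 0 and 2) = 1/(1/1.3 + 1/234.7) = 1.293 Ω
R_th = 1.293 Ω
I_n = V_th/R_th = 0.001884/1.293 = 0.001457 A, and R_n = R_th = 1.293 Ω

Final answer: I_n = 0.001457 A, R_n = 1.293 Ω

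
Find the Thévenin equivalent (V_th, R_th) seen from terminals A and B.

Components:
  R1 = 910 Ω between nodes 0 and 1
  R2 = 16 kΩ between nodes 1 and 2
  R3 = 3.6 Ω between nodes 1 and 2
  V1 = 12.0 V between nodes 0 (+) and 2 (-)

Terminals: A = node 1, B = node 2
Step 1 — V_th is the open-circuit voltage V_A - V_B (nothing connected across the terminals).
Nodal analysis, taking node 2 as the 0 V reference.
Source V1 fixes V_0 = 12 V.
KCL at each unknown node (sum of currents leaving = 0; resistances in Ω):
  Node 1: (V_1 - 12)/910 + (V_1 - 0)/16000 + (V_1 - 0)/3.6 = 0
Collecting terms: 0.2789 × V_1 = 0.01319  =>  V_1 = 0.04727 V
V_th = V_1 - V_2 = 0.04727 - 0 = 0.04727 V
Step 2 — R_th: zero the source — replace V1 by a short circuit (node 2 merges into node 0) — and find the resistance seen between A (node 1) and B (node 0).
Reduce the network between node 1 (A) and node 0 (B) by series/parallel combination:
  Rp1 = R1 ‖ R2 ‖ R3 (parallel, all between nodes 0 and 1) = 1/(1/910 + 1/16000 + 1/3.6) = 3.585 Ω
R_th = 3.585 Ω

Final answer: V_th = 0.04727 V, R_th = 3.585 Ω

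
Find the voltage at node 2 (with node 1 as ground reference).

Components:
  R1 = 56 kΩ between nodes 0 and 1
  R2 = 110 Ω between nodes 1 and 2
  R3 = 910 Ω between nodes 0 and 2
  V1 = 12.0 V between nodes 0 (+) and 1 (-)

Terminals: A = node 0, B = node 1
Nodal analysis, taking node 1 as the 0 V reference.
Source V1 fixes V_0 = 12 V.
KCL at each unknown node (sum of currents leaving = 0; resistances in Ω):
  Node 2: (V_2 - 0)/110 + (V_2 - 12)/910 = 0
Collecting terms: 0.01019 × V_2 = 0.01319  =>  V_2 = 1.294 V
The requested potential is V_2 = 1.294 V.

Final answer: V_2 = 1.294 V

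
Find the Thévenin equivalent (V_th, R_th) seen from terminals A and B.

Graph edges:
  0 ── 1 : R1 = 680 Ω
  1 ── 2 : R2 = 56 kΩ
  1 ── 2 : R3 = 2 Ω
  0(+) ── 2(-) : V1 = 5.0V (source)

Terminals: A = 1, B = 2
Step 1 — V_th is the open-circuit voltage V_A - V_B (nothing connected across the terminals).
Nodal analysis, taking node 2 as the 0 V reference.
Source V1 fixes V_0 = 5 V.
KCL at each unknown node (sum of currents leaving = 0; resistances in Ω):
  Node 1: (V_1 - 5)/680 + (V_1 - 0)/56000 + (V_1 - 0)/2 = 0
Collecting terms: 0.5015 × V_1 = 0.007353  =>  V_1 = 0.01466 V
V_th = V_1 - V_2 = 0.01466 - 0 = 0.01466 V
Step 2 — R_th: zero the source — replace V1 by a short circuit (node 2 merges into node 0) — and find the resistance seen between A (node 1) and B (node 0).
Reduce the network between node 1 (A) and node 0 (B) by series/parallel combination:
  Rp1 = R1 ‖ R2 ‖ R3 (parallel, all between nodes 0 and 1) = 1/(1/680 + 1/56000 + 1/2) = 1.994 Ω
R_th = 1.994 Ω

Final answer: V_th = 0.01466 V, R_th = 1.994 Ω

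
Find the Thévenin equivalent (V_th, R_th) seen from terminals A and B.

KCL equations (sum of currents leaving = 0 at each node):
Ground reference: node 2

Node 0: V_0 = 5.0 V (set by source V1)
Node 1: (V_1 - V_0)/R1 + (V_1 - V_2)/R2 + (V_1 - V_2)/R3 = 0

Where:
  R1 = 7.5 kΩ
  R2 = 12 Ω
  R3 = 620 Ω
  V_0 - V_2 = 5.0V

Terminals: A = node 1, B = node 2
Step 1 — V_th is the open-circuit voltage V_A - V_B (nothing connected across the terminals).
Nodal analysis, taking node 2 as the 0 V reference.
Source V1 fixes V_0 = 5 V.
KCL at each unknown node (sum of currents leaving = 0; resistances in Ω):
  Node 1: (V_1 - 5)/7500 + (V_1 - 0)/12 + (V_1 - 0)/620 = 0
Collecting terms: 0.08508 × V_1 = 0.0006667  =>  V_1 = 0.007836 V
V_th = V_1 - V_2 = 0.007836 - 0 = 0.007836 V
Step 2 — R_th: zero the source — replace V1 by a short circuit (node 2 merges into node 0) — and find the resistance seen between A (node 1) and B (node 0).
Reduce the network between node 1 (A) and node 0 (B) by series/parallel combination:
  Rp1 = R1 ‖ R2 ‖ R3 (parallel, all between nodes 0 and 1) = 1/(1/7500 + 1/12 + 1/620) = 11.75 Ω
R_th = 11.75 Ω

Final answer: V_th = 0.007836 V, R_th = 11.75 Ω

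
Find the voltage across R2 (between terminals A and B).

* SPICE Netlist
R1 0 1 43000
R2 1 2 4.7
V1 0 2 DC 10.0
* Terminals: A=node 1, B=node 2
R1 and R2 are in series across V1 (node 0 → node 1 → node 2), and the output A–B is taken across R2, so this is a voltage divider.
Series current: I = V1/(R1 + R2) = 10/(43000 + 4.7) = 10/43000 = 0.0002325 A
V_R2 = I × R2 = V1 × R2/(R1 + R2) = 10 × 4.7/43000 = 0.001093 V

Final answer: 0.001093 V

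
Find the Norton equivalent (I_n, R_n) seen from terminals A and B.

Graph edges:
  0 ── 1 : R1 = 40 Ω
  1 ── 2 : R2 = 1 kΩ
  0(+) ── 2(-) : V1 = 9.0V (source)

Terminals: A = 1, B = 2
Find the Thévenin equivalent first; then I_n = V_th/R_th and R_n = R_th.
Step 1 — V_th is the open-circuit voltage V_A - V_B (nothing connected across the terminals).
Nodal analysis, taking node 2 as the 0 V reference.
Source V1 fixes V_0 = 9 V.
KCL at each unknown node (sum of currents leaving = 0; resistances in Ω):
  Node 1: (V_1 - 9)/40 + (V_1 - 0)/1000 = 0
Collecting terms: 0.026 × V_1 = 0.225  =>  V_1 = 8.654 V
V_th = V_1 - V_2 = 8.654 - 0 = 8.654 V
Step 2 — R_th: zero the source — replace V1 by a short circuit (node 2 merges into node 0) — and find the resistance seen between A (node 1) and B (node 0).
Reduce the network between node 1 (A) and node 0 (B) by series/parallel combination:
  Rp1 = R1 ‖ R2 (parallel, both between nodes 0 and 1) = 1/(1/40 + 1/1000) = 38.46 Ω
R_th = 38.46 Ω
I_n = V_th/R_th = 8.654/38.46 = 0.225 A, and R_n = R_th = 38.46 Ω

Final answer: I_n = 0.225 A, R_n = 38.46 Ω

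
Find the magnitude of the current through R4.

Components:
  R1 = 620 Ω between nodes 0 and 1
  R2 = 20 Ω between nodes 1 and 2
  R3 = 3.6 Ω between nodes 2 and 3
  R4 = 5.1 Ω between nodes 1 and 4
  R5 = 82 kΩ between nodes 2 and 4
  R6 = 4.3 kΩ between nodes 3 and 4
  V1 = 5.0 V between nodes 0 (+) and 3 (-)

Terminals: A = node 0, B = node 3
Nodal analysis, taking node 3 as the 0 V reference.
Source V1 fixes V_0 = 5 V.
KCL at each unknown node (sum of currents leaving = 0; resistances in Ω):
  Node 1: (V_1 - 5)/620 + (V_1 - V_2)/20 + (V_1 - V_4)/5.1 = 0
  Node 2: (V_2 - V_1)/20 + (V_2 - 0)/3.6 + (V_2 - V_4)/82000 = 0
  Node 4: (V_4 - V_1)/5.1 + (V_4 - V_2)/82000 + (V_4 - 0)/4300 = 0
Collecting terms (coefficients in siemens):
  0.2477·V_1 - 0.05·V_2 - 0.1961·V_4 = 0.008065
  0.3278·V_2 - 0.05·V_1 - 0.0000122·V_4 = 0
  0.1963·V_4 - 0.1961·V_1 - 0.0000122·V_2 = 0
Solving these 3 simultaneous equations (Gaussian elimination) gives:
  V_1 = 0.1823 V, V_2 = 0.02782 V, V_4 = 0.1821 V
I_R4 = (V_1 - V_4)/R4 = (0.1823 - 0.1821)/5.1 = 0.00004423 A
|I_R4| = 0.00004423 A

Final answer: |I_R4| = 4.423e-05 A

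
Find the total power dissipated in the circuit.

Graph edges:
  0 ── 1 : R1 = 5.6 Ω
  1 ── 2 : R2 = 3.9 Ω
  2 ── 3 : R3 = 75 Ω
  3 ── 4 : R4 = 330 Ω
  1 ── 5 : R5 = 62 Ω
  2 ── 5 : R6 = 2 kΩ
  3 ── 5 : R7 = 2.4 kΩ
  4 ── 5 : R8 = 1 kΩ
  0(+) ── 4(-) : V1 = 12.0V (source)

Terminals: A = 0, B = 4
Nodal analysis, taking node 4 as the 0 V reference.
Source V1 fixes V_0 = 12 V.
KCL at each unknown node (sum of currents leaving = 0; resistances in Ω):
  Node 1: (V_1 - 12)/5.6 + (V_1 - V_2)/3.9 + (V_1 - V_5)/62 = 0
  Node 2: (V_2 - V_1)/3.9 + (V_2 - V_3)/75 + (V_2 - V_5)/2000 = 0
  Node 3: (V_3 - V_2)/75 + (V_3 - 0)/330 + (V_3 - V_5)/2400 = 0
  Node 5: (V_5 - V_1)/62 + (V_5 - V_2)/2000 + (V_5 - V_3)/2400 + (V_5 - 0)/1000 = 0
Collecting terms (coefficients in siemens):
  0.4511·V_1 - 0.2564·V_2 - 0.01613·V_5 = 2.143
  0.2702·V_2 - 0.2564·V_1 - 0.01333·V_3 - 0.0005·V_5 = 0
  0.01678·V_3 - 0.01333·V_2 - 0.0004167·V_5 = 0
  0.01805·V_5 - 0.01613·V_1 - 0.0005·V_2 - 0.0004167·V_3 = 0
Solving these 4 simultaneous equations (Gaussian elimination) gives:
  V_1 = 11.78 V, V_2 = 11.66 V, V_3 = 9.543 V, V_5 = 11.07 V
Power in each resistor, P = (ΔV)²/R:
  P_R1 = (12 - 11.78)²/5.6 = 0.008955 W
  P_R2 = (11.78 - 11.66)²/3.9 = 0.003186 W
  P_R3 = (11.66 - 9.543)²/75 = 0.06 W
  P_R4 = (9.543 - 0)²/330 = 0.276 W
  P_R5 = (11.78 - 11.07)²/62 = 0.008067 W
  P_R6 = (11.66 - 11.07)²/2000 = 0.0001775 W
  P_R7 = (9.543 - 11.07)²/2400 = 0.0009697 W
  P_R8 = (0 - 11.07)²/1000 = 0.1225 W
P_total = P_R1 + P_R2 + P_R3 + P_R4 + P_R5 + P_R6 + P_R7 + P_R8 = 0.4799 W

Final answer: 0.4799 W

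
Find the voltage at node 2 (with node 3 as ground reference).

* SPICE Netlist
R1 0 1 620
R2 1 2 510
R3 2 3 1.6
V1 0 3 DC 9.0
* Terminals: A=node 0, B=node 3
Nodal analysis, taking node 3 as the 0 V reference.
Source V1 fixes V_0 = 9 V.
KCL at each unknown node (sum of currents leaving = 0; resistances in Ω):
  Node 1: (V_1 - 9)/620 + (V_1 - V_2)/510 = 0
  Node 2: (V_2 - V_1)/510 + (V_2 - 0)/1.6 = 0
Collecting terms (coefficients in siemens):
  0.003574·V_1 - 0.001961·V_2 = 0.01452
  0.627·V_2 - 0.001961·V_1 = 0
Determinant D = (0.003574)(0.627) - (-0.001961)(-0.001961) = 0.002237
V_1 = [(0.01452)(0.627) - (-0.001961)(0)]/D = 4.069 V
V_2 = [(0.003574)(0) - (0.01452)(-0.001961)]/D = 0.01273 V
The requested potential is V_2 = 0.01273 V.

Final answer: V_2 = 0.01273 V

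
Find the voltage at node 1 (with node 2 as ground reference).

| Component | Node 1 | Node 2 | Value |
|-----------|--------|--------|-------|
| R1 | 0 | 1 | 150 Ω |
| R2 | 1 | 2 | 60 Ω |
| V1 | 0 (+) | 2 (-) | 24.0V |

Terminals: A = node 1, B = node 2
Nodal analysis, taking node 2 as the 0 V reference.
Source V1 fixes V_0 = 24 V.
KCL at each unknown node (sum of currents leaving = 0; resistances in Ω):
  Node 1: (V_1 - 24)/150 + (V_1 - 0)/60 = 0
Collecting terms: 0.02333 × V_1 = 0.16  =>  V_1 = 6.857 V
The requested potential is V_1 = 6.857 V.

Final answer: V_1 = 6.857 V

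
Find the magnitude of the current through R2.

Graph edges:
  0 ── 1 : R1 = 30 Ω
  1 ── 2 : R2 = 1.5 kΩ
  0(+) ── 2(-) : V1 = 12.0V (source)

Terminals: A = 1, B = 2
Nodal analysis, taking node 2 as the 0 V reference.
Source V1 fixes V_0 = 12 V.
KCL at each unknown node (sum of currents leaving = 0; resistances in Ω):
  Node 1: (V_1 - 12)/30 + (V_1 - 0)/1500 = 0
Collecting terms: 0.034 × V_1 = 0.4  =>  V_1 = 11.76 V
I_R2 = (V_1 - V_2)/R2 = (11.76 - 0)/1500 = 0.007843 A
|I_R2| = 0.007843 A

Final answer: |I_R2| = 0.007843 A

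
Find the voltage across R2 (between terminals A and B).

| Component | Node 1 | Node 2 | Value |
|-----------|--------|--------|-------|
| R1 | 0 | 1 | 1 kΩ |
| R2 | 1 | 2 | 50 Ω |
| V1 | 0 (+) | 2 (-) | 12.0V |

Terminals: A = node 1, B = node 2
R1 and R2 are in series across V1 (node 0 → node 1 → node 2), and the output A–B is taken across R2, so this is a voltage divider.
Series current: I = V1/(R1 + R2) = 12/(1000 + 50) = 12/1050 = 0.01143 A
V_R2 = I × R2 = V1 × R2/(R1 + R2) = 12 × 50/1050 = 0.5714 V

Final answer: 0.5714 V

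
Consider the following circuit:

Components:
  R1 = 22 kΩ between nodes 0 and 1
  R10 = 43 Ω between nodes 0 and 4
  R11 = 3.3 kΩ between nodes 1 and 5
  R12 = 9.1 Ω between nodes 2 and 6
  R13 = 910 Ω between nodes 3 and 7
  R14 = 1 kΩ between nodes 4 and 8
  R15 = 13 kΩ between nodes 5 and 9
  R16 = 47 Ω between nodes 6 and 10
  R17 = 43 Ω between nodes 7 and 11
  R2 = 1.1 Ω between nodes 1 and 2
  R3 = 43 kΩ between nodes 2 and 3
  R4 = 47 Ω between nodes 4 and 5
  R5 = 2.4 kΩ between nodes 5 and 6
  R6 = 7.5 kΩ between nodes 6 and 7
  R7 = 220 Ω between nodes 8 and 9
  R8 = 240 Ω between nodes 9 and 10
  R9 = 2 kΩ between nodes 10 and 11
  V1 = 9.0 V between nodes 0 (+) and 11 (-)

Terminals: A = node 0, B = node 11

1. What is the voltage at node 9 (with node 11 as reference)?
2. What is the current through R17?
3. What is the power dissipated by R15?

Nodal analysis, taking node 11 as the 0 V reference.
Source V1 fixes V_0 = 9 V.
KCL at each unknown node (sum of currents leaving = 0; resistances in Ω):
  Node 1: (V_1 - 9)/22000 + (V_1 - V_2)/1.1 + (V_1 - V_5)/3300 = 0
  Node 2: (V_2 - V_1)/1.1 + (V_2 - V_3)/43000 + (V_2 - V_6)/9.1 = 0
  Node 3: (V_3 - V_2)/43000 + (V_3 - V_7)/910 = 0
  Node 4: (V_4 - V_5)/47 + (V_4 - 9)/43 + (V_4 - V_8)/1000 = 0
  Node 5: (V_5 - V_4)/47 + (V_5 - V_6)/2400 + (V_5 - V_1)/3300 + (V_5 - V_9)/13000 = 0
  Node 6: (V_6 - V_5)/2400 + (V_6 - V_7)/7500 + (V_6 - V_2)/9.1 + (V_6 - V_10)/47 = 0
  Node 7: (V_7 - V_6)/7500 + (V_7 - V_3)/910 + (V_7 - 0)/43 = 0
  Node 8: (V_8 - V_9)/220 + (V_8 - V_4)/1000 = 0
  Node 9: (V_9 - V_8)/220 + (V_9 - V_10)/240 + (V_9 - V_5)/13000 = 0
  Node 10: (V_10 - V_9)/240 + (V_10 - 0)/2000 + (V_10 - V_6)/47 = 0
Collecting terms (coefficients in siemens):
  0.9094·V_1 - 0.9091·V_2 - 0.000303·V_5 = 0.0004091
  1.019·V_2 - 0.9091·V_1 - 0.00002326·V_3 - 0.1099·V_6 = 0
  0.001122·V_3 - 0.00002326·V_2 - 0.001099·V_7 = 0
  0.04553·V_4 - 0.02128·V_5 - 0.001·V_8 = 0.2093
  0.02207·V_5 - 0.000303·V_1 - 0.02128·V_4 - 0.0004167·V_6 - 0.00007692·V_9 = 0
  0.1317·V_6 - 0.1099·V_2 - 0.0004167·V_5 - 0.0001333·V_7 - 0.02128·V_10 = 0
  0.02449·V_7 - 0.001099·V_3 - 0.0001333·V_6 = 0
  0.005545·V_8 - 0.001·V_4 - 0.004545·V_9 = 0
  0.008789·V_9 - 0.00007692·V_5 - 0.004545·V_8 - 0.004167·V_10 = 0
  0.02594·V_10 - 0.02128·V_6 - 0.004167·V_9 = 0
Solving these 10 simultaneous equations (Gaussian elimination) gives:
  V_1 = 6.156 V, V_2 = 6.155 V, V_3 = 0.1677 V, V_4 = 8.833 V
  V_5 = 8.738 V, V_6 = 6.148 V, V_7 = 0.041 V, V_8 = 6.988 V
  V_9 = 6.582 V, V_10 = 6.099 V
Part 1:
  Read off the nodal solution: V_9 = 6.582 V
Part 2:
  I_R17 = (V_7 - V_11)/R17 = (0.041 - 0)/43 = 0.0009534 A
  Magnitude: I_R17 = 0.0009534 A
Part 3:
  I_R15 = (V_5 - V_9)/R15 = (8.738 - 6.582)/13000 = 0.0001659 A
  P_R15 = I_R15² × R15 = (0.0001659)² × 13000 = 0.0003577 W

Final answers:
1. V_9 = 6.582 V
2. I_R17 = 0.0009534 A
3. P_R15 = 0.0003577 W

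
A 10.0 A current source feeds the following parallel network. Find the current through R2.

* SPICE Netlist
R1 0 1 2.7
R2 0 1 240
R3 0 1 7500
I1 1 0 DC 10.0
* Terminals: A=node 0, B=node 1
All resistors sit directly between nodes 0 and 1, so they are in parallel and share one voltage V; the full source current 10 A splits among them.
1/R_par = 1/2.7 + 1/240 + 1/7500 = 0.3747 S  =>  R_par = 2.669 Ω
V = I × R_par = 10 × 2.669 = 26.69 V
I_R2 = V/R2 = 26.69/240 = 0.1112 A

Final answer: 0.1112 A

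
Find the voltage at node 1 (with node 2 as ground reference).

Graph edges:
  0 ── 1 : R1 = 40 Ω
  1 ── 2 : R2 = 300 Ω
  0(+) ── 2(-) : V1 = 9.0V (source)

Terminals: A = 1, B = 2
Nodal analysis, taking node 2 as the 0 V reference.
Source V1 fixes V_0 = 9 V.
KCL at each unknown node (sum of currents leaving = 0; resistances in Ω):
  Node 1: (V_1 - 9)/40 + (V_1 - 0)/300 = 0
Collecting terms: 0.02833 × V_1 = 0.225  =>  V_1 = 7.941 V
The requested potential is V_1 = 7.941 V.

Final answer: V_1 = 7.941 V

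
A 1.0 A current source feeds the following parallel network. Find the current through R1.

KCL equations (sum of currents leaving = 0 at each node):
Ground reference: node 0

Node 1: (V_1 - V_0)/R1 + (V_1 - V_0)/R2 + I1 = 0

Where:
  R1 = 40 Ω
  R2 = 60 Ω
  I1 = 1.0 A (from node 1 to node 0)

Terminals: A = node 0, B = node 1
All resistors sit directly between nodes 0 and 1, so they are in parallel and share one voltage V; the full source current 1 A splits among them.
1/R_par = 1/40 + 1/60 = 0.04167 S  =>  R_par = 24 Ω
V = I × R_par = 1 × 24 = 24 V
I_R1 = V/R1 = 24/40 = 0.6 A

Final answer: 0.6 A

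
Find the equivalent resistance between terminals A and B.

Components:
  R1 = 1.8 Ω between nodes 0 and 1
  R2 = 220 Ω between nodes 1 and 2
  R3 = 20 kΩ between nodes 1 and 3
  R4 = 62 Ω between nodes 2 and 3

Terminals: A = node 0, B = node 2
Reduce the network between node 0 (A) and node 2 (B) by series/parallel combination:
  Rs1 = R3 + R4 (series, joined only at node 3) = 20000 + 62 = 20060 Ω
  Rp1 = R2 ‖ Rs1 (parallel, both between nodes 1 and 2) = 1/(1/220 + 1/20060) = 217.6 Ω
  Rs2 = R1 + Rp1 (series, joined only at node 1) = 1.8 + 217.6 = 219.4 Ω
R_eq = 219.4 Ω

Final answer: 219.4 Ω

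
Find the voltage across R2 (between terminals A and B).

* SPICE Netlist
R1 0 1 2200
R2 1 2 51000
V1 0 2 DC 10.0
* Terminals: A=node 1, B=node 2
R1 and R2 are in series across V1 (node 0 → node 1 → node 2), and the output A–B is taken across R2, so this is a voltage divider.
Series current: I = V1/(R1 + R2) = 10/(2200 + 51000) = 10/53200 = 0.000188 A
V_R2 = I × R2 = V1 × R2/(R1 + R2) = 10 × 51000/53200 = 9.586 V

Final answer: 9.586 V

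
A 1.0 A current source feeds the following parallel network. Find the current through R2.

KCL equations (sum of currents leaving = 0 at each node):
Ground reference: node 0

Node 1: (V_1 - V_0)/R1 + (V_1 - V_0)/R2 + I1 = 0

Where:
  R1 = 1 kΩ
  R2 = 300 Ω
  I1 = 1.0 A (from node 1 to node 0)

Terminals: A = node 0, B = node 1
All resistors sit directly between nodes 0 and 1, so they are in parallel and share one voltage V; the full source current 1 A splits among them.
1/R_par = 1/1000 + 1/300 = 0.004333 S  =>  R_par = 230.8 Ω
V = I × R_par = 1 × 230.8 = 230.8 V
I_R2 = V/R2 = 230.8/300 = 0.7692 A

Final answer: 0.7692 A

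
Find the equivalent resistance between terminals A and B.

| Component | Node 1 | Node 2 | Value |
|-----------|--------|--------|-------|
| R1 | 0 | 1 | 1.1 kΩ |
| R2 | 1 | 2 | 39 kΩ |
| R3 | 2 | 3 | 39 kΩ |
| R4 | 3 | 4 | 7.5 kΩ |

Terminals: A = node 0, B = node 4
Reduce the network between node 0 (A) and node 4 (B) by series/parallel combination:
  Rs1 = R1 + R2 (series, joined only at node 1) = 1100 + 39000 = 40100 Ω
  Rs2 = R3 + Rs1 (series, joined only at node 2) = 39000 + 40100 = 79100 Ω
  Rs3 = R4 + Rs2 (series, joined only at node 3) = 7500 + 79100 = 86600 Ω
R_eq = 86.6 kΩ

Final answer: 86.6 kΩ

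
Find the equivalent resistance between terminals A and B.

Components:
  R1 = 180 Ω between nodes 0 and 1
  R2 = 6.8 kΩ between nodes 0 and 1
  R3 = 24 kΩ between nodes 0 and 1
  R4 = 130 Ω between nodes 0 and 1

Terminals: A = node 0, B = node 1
Reduce the network between node 0 (A) and node 1 (B) by series/parallel combination:
  Rp1 = R1 ‖ R2 ‖ R3 ‖ R4 (parallel, all between nodes 0 and 1) = 1/(1/180 + 1/6800 + 1/24000 + 1/130) = 74.42 Ω
R_eq = 74.42 Ω

Final answer: 74.42 Ω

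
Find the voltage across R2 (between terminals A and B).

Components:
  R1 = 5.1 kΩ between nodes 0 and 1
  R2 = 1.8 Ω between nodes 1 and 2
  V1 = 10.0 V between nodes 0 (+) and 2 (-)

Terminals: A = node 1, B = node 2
R1 and R2 are in series across V1 (node 0 → node 1 → node 2), and the output A–B is taken across R2, so this is a voltage divider.
Series current: I = V1/(R1 + R2) = 10/(5100 + 1.8) = 10/5102 = 0.00196 A
V_R2 = I × R2 = V1 × R2/(R1 + R2) = 10 × 1.8/5102 = 0.003528 V

Final answer: 0.003528 V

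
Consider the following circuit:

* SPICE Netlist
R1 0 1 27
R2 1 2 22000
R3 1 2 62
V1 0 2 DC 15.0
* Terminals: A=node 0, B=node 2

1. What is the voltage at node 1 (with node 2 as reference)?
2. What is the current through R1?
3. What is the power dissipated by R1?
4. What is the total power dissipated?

Nodal analysis, taking node 2 as the 0 V reference.
Source V1 fixes V_0 = 15 V.
KCL at each unknown node (sum of currents leaving = 0; resistances in Ω):
  Node 1: (V_1 - 15)/27 + (V_1 - 0)/22000 + (V_1 - 0)/62 = 0
Collecting terms: 0.05321 × V_1 = 0.5556  =>  V_1 = 10.44 V
Part 1:
  Read off the nodal solution: V_1 = 10.44 V
Part 2:
  I_R1 = (V_0 - V_1)/R1 = (15 - 10.44)/27 = 0.1689 A
  Magnitude: I_R1 = 0.1689 A
Part 3:
  I_R1 = (V_0 - V_1)/R1 = (15 - 10.44)/27 = 0.1689 A
  P_R1 = I_R1² × R1 = (0.1689)² × 27 = 0.77 W
Part 4:
  Power in each resistor, P = (ΔV)²/R:
    P_R1 = (15 - 10.44)²/27 = 0.77 W
    P_R2 = (10.44 - 0)²/22000 = 0.004955 W
    P_R3 = (10.44 - 0)²/62 = 1.758 W
  P_total = P_R1 + P_R2 + P_R3 = 2.533 W

Final answers:
1. V_1 = 10.44 V
2. I_R1 = 0.1689 A
3. P_R1 = 0.77 W
4. P_total = 2.533 W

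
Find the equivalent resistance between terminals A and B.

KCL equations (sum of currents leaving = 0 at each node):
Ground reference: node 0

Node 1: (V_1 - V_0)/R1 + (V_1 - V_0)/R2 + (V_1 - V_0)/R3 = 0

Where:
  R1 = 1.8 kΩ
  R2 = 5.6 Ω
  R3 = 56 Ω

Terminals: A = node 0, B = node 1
Reduce the network between node 0 (A) and node 1 (B) by series/parallel combination:
  Rp1 = R1 ‖ R2 ‖ R3 (parallel, all between nodes 0 and 1) = 1/(1/1800 + 1/5.6 + 1/56) = 5.077 Ω
R_eq = 5.077 Ω

Final answer: 5.077 Ω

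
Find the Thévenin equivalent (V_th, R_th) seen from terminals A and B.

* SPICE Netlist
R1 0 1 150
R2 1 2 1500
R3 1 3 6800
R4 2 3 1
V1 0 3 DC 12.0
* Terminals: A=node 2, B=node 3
Step 1 — V_th is the open-circuit voltage V_A - V_B (nothing connected across the terminals).
Nodal analysis, taking node 3 as the 0 V reference.
Source V1 fixes V_0 = 12 V.
KCL at each unknown node (sum of currents leaving = 0; resistances in Ω):
  Node 1: (V_1 - 12)/150 + (V_1 - V_2)/1500 + (V_1 - 0)/6800 = 0
  Node 2: (V_2 - V_1)/1500 + (V_2 - 0)/1 = 0
Collecting terms (coefficients in siemens):
  0.00748·V_1 - 0.0006667·V_2 = 0.08
  1.001·V_2 - 0.0006667·V_1 = 0
Determinant D = (0.00748)(1.001) - (-0.0006667)(-0.0006667) = 0.007485
V_1 = [(0.08)(1.001) - (-0.0006667)(0)]/D = 10.7 V
V_2 = [(0.00748)(0) - (0.08)(-0.0006667)]/D = 0.007125 V
V_th = V_2 - V_3 = 0.007125 - 0 = 0.007125 V
Step 2 — R_th: zero the source — replace V1 by a short circuit (node 3 merges into node 0) — and find the resistance seen between A (node 2) and B (node 0).
Reduce the network between node 2 (A) and node 0 (B) by series/parallel combination:
  Rp1 = R1 ‖ R3 (parallel, both between nodes 0 and 1) = 1/(1/150 + 1/6800) = 146.8 Ω
  Rs1 = R2 + Rp1 (series, joined only at node 1) = 1500 + 146.8 = 1647 Ω
  Rp2 = R4 ‖ Rs1 (parallel, both between nodes 0 and 2) = 1/(1/1 + 1/1647) = 0.9994 Ω
R_th = 0.9994 Ω

Final answer: V_th = 0.007125 V, R_th = 0.9994 Ω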